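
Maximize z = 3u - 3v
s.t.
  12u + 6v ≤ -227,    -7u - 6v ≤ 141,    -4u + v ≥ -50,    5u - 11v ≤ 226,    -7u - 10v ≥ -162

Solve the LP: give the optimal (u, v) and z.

Vertices and z = 3u - 3v:
  (-86/5, -103/30) → z = -413/10
  (-1621/39, 3533/78) → z = -6775/26
  (-1191/14, 303/4) → z = -13509/28

At the optimal vertex, 12u + 6v = -227 and -7u - 6v = 141.
Solving simultaneously gives u = -86/5, v = -103/30.

u = -86/5, v = -103/30, maximum z = -413/10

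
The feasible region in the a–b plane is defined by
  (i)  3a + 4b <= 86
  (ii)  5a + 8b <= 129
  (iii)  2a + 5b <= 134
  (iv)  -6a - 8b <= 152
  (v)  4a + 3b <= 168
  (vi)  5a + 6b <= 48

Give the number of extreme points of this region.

5

Intersecting each pair of boundary lines and keeping only the points that satisfy every inequality leaves:
  (-427/9, 412/9)
  (-39, 81/2)
  (-916/7, 554/7)
  (900/7, -808/7)
  (96, -72)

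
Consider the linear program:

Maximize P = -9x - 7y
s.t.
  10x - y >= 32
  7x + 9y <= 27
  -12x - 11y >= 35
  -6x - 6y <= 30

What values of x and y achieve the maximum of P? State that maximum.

x = 27/11, y = -82/11, maximum P = 331/11

At the optimal vertex, 10x - y = 32 and -6x - 6y = 30.
Solving simultaneously gives x = 27/11, y = -82/11.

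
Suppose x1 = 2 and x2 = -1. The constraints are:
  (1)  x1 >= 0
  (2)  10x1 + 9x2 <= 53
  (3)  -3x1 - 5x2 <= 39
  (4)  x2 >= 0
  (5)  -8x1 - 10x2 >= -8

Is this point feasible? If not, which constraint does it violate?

not feasible — violates (4)

Constraint (4): x2 = -1, which is not ≥ 0. All other constraints are satisfied.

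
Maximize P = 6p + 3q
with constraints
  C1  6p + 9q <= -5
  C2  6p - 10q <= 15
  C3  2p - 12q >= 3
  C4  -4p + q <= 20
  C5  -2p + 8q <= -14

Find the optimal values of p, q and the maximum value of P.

Vertices and P = 6p + 3q:
  (-215/34, -90/17) → P = -915/17
  (-5/7, -27/14) → P = -141/14
  (-29/5, -16/5) → P = -222/5

p = -5/7, q = -27/14, maximum P = -141/14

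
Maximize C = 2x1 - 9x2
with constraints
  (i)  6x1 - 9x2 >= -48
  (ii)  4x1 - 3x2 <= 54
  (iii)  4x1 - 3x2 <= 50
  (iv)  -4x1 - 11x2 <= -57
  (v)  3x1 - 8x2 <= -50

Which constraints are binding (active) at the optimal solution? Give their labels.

(i) and (v)

Vertices and C = 2x1 - 9x2:
  (33, 82/3) → C = -180
  (22/7, 52/7) → C = -424/7
  (550/23, 350/23) → C = -2050/23

The maximum is at (22/7, 52/7). Substituting into each constraint, equality holds for (i) and (v); the remaining constraints have slack.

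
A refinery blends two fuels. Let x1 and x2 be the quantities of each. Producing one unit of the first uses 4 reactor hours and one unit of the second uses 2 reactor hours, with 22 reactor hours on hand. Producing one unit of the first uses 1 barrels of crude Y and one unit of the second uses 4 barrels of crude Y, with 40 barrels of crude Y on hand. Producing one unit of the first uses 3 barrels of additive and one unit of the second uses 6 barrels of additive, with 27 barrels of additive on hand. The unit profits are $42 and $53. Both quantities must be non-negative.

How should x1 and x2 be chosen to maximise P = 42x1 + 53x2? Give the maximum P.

Feasible corners and P = 42x1 + 53x2:
  (0, 0) → P = 0
  (0, 9/2) → P = 477/2
  (11/2, 0) → P = 231
  (13/3, 7/3) → P = 917/3

The binding constraints are 4x1 + 2x2 = 22 and 3x1 + 6x2 = 27.
Solving simultaneously gives x1 = 13/3, x2 = 7/3.

x1 = 13/3, x2 = 7/3, maximum P = 917/3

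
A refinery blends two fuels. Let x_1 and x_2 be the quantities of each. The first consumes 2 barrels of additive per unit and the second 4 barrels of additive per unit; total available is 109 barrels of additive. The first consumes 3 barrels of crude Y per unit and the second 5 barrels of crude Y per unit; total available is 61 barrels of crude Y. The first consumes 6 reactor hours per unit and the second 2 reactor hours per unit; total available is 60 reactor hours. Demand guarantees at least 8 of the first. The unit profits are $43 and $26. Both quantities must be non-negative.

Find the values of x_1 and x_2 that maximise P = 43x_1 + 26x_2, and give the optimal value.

x_1 = 8, x_2 = 6, maximum P = 500

Vertices and P = 43x_1 + 26x_2:
  (10, 0) → P = 430
  (8, 0) → P = 344
  (8, 6) → P = 500

The optimum lies where 6x_1 + 2x_2 = 60 and x_1 = 8.
Solving simultaneously gives x_1 = 8, x_2 = 6.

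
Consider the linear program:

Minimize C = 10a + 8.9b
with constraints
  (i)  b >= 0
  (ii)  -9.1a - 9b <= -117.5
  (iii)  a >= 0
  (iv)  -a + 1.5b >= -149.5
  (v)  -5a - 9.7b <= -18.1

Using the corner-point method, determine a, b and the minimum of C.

The feasible region is unbounded (it extends along (0, 1), (3, 2)), but C strictly increases along every unbounded feasible direction, so there is no improving ray and the minimum is attained at a vertex.

a = 0, b = 235/18, minimum C = 4183/36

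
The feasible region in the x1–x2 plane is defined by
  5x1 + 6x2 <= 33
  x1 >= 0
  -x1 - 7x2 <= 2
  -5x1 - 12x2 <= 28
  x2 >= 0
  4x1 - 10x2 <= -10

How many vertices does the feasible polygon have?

3

Intersecting each pair of boundary lines and keeping only the points that satisfy every inequality leaves:
  (0, 11/2)
  (135/37, 91/37)
  (0, 1)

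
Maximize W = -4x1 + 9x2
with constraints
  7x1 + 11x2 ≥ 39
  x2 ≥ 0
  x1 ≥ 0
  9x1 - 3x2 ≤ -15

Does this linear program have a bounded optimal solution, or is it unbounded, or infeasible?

unbounded

From the feasible point (0, 5), moving in the direction (0, 1) keeps every constraint satisfied while W increases without bound.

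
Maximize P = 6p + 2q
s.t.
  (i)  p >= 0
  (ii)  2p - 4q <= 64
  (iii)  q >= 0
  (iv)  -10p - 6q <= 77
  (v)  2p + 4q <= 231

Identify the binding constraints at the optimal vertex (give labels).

(ii) and (v)

Vertices and P = 6p + 2q:
  (0, 0) → P = 0
  (0, 231/4) → P = 231/2
  (32, 0) → P = 192
  (295/4, 167/8) → P = 1937/4

The maximum is at (295/4, 167/8). Substituting into each constraint, equality holds for (ii) and (v); the remaining constraints have slack.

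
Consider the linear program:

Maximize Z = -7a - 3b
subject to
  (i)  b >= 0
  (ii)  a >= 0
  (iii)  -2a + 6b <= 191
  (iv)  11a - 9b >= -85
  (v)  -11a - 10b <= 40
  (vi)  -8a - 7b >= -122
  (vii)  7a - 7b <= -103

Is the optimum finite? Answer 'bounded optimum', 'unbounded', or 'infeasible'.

The boundaries b = 0 and a = 0 meet at (0, 0), but that point violates 7a - 7b ≤ -103. Every candidate vertex is excluded by some other constraint, so the feasible region is empty.

infeasible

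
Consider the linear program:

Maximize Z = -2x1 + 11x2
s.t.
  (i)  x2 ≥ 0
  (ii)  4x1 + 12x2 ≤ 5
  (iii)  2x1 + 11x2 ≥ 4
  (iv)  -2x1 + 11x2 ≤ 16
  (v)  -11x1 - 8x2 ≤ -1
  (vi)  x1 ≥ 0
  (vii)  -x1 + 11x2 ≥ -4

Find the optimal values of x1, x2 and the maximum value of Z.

x1 = 0, x2 = 5/12, maximum Z = 55/12

Extreme points and Z = -2x1 + 11x2:
  (7/20, 3/10) → Z = 13/5
  (0, 5/12) → Z = 55/12
  (0, 4/11) → Z = 4

The binding constraints are 4x1 + 12x2 = 5 and x1 = 0.
Solving simultaneously gives x1 = 0, x2 = 5/12.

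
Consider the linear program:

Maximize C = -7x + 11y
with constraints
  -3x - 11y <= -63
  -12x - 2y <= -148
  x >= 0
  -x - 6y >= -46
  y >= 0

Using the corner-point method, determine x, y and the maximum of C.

x = 398/35, y = 202/35, maximum C = -564/35

Vertices and C = -7x + 11y:
  (751/63, 52/21) → C = -3541/63
  (21, 0) → C = -147
  (398/35, 202/35) → C = -564/35
  (46, 0) → C = -322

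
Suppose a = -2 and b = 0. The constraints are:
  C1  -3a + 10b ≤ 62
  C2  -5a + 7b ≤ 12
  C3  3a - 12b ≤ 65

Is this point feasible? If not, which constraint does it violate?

C1: 6 ≤ 62 ✓
C2: 10 ≤ 12 ✓
C3: -6 ≤ 65 ✓

feasible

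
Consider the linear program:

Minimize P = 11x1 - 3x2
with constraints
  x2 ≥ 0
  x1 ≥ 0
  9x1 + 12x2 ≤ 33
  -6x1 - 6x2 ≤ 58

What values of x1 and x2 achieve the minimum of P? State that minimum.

x1 = 0, x2 = 11/4, minimum P = -33/4

Vertices and P = 11x1 - 3x2:
  (0, 0) → P = 0
  (11/3, 0) → P = 121/3
  (0, 11/4) → P = -33/4

At the optimal vertex, x1 = 0 and 9x1 + 12x2 = 33.
Solving simultaneously gives x1 = 0, x2 = 11/4.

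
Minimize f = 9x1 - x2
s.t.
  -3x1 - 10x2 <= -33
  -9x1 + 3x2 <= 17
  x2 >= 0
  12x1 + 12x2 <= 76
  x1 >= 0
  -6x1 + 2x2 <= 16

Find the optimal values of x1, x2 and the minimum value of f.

Feasible corners and f = 9x1 - x2:
  (13/3, 2) → f = 37
  (0, 33/10) → f = -33/10
  (1/6, 37/6) → f = -14/3
  (0, 17/3) → f = -17/3

The optimum lies where -9x1 + 3x2 = 17 and x1 = 0.
Solving simultaneously gives x1 = 0, x2 = 17/3.

x1 = 0, x2 = 17/3, minimum f = -17/3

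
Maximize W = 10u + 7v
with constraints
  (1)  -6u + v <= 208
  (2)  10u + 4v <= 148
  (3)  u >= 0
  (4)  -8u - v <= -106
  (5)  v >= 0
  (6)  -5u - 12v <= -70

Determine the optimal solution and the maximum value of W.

Vertices and W = 10u + 7v:
  (138/11, 62/11) → W = 1814/11
  (74/5, 0) → W = 148
  (1202/91, 30/91) → W = 12230/91
  (14, 0) → W = 140

The binding constraints are 10u + 4v = 148 and -8u - v = -106.
Solving simultaneously gives u = 138/11, v = 62/11.

u = 138/11, v = 62/11, maximum W = 1814/11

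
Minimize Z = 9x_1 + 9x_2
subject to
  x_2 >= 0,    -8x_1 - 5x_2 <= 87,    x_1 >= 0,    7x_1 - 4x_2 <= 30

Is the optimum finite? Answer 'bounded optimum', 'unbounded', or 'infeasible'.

Vertices and Z = 9x_1 + 9x_2:
  (0, 0) → Z = 0
  (30/7, 0) → Z = 270/7
The feasible region has finitely many vertices and no improving ray; the minimum is 0 at (0, 0).

bounded optimum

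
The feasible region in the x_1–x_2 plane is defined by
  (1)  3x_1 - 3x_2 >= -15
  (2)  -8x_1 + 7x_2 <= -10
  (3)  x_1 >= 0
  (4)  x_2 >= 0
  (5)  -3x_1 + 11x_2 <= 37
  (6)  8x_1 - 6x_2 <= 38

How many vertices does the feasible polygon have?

4

The feasible vertices (each the meet of two boundaries and inside every other half-plane) are:
  (5/4, 0)
  (369/67, 326/67)
  (19/4, 0)
  (64/7, 41/7)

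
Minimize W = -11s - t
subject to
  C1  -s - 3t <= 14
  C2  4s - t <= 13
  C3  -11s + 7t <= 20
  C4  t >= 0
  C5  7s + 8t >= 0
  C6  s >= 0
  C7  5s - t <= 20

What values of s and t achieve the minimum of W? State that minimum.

Vertices and W = -11s - t:
  (111/17, 223/17) → W = -1444/17
  (13/4, 0) → W = -143/4
  (0, 20/7) → W = -20/7
  (0, 0) → W = 0

s = 111/17, t = 223/17, minimum W = -1444/17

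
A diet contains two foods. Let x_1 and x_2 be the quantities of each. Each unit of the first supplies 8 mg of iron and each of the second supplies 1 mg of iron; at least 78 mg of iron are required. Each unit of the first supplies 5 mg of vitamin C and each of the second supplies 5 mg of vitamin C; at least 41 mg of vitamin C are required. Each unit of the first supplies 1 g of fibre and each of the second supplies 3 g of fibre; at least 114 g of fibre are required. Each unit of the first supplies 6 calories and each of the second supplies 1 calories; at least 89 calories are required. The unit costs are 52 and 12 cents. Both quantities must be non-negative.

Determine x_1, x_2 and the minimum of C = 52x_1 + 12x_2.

x_1 = 9, x_2 = 35, minimum C = 888

Feasible corners and C = 52x_1 + 12x_2:
  (0, 89) → C = 1068
  (114, 0) → C = 5928
  (9, 35) → C = 888
The feasible region is unbounded (it extends along (0, 1), (1, 0)), but C strictly increases along every unbounded feasible direction, so there is no improving ray and the minimum is attained at a vertex.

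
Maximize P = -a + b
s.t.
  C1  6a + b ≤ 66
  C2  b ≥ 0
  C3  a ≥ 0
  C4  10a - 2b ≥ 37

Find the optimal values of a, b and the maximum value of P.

a = 169/22, b = 219/11, maximum P = 269/22

Vertices and P = -a + b:
  (11, 0) → P = -11
  (169/22, 219/11) → P = 269/22
  (37/10, 0) → P = -37/10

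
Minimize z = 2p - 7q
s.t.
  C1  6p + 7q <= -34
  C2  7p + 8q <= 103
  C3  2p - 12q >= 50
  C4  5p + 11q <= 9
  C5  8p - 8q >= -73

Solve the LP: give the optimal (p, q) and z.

Corner points and z = 2p - 7q:
  (993, -856) → z = 7978
  (-29/43, -184/43) → z = 1230/43
  (-319/20, -273/40) → z = 127/8
The feasible region is unbounded (it extends along (8, -7), (-1, -1)), but z strictly increases along every unbounded feasible direction, so there is no improving ray and the minimum is attained at a vertex.

p = -319/20, q = -273/40, minimum z = 127/8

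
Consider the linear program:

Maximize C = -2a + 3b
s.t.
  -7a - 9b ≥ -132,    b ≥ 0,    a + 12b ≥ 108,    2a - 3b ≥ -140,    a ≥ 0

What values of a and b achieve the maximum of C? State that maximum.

The binding constraints are -7a - 9b = -132 and a = 0.
Solving simultaneously gives a = 0, b = 44/3.

a = 0, b = 44/3, maximum C = 44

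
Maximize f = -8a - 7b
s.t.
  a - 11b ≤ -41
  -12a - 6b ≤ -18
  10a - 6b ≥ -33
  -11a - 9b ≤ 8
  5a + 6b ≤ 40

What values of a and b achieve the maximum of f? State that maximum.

a = -8/23, b = 85/23, maximum f = -531/23

Corner points and f = -8a - 7b:
  (-8/23, 85/23) → f = -531/23
  (194/61, 245/61) → f = -3267/61
  (-15/22, 48/11) → f = -276/11
  (7/15, 113/18) → f = -4291/90

The binding constraints are a - 11b = -41 and -12a - 6b = -18.
Solving simultaneously gives a = -8/23, b = 85/23.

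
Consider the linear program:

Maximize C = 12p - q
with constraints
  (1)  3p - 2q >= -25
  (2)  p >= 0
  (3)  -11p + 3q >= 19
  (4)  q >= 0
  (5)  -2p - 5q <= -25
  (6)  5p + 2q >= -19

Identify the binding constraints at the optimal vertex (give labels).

(1) and (3)

Extreme points and C = 12p - q:
  (0, 25/2) → C = -25/2
  (37/13, 218/13) → C = 226/13
  (0, 19/3) → C = -19/3

The maximum is at (37/13, 218/13). Substituting into each constraint, equality holds for (1) and (3); the remaining constraints have slack.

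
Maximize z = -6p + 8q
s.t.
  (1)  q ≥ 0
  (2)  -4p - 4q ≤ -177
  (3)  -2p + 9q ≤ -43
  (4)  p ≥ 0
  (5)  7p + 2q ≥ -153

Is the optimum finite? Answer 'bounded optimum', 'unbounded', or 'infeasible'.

Feasible corners and z = -6p + 8q:
  (177/4, 0) → z = -531/2
  (1765/44, 91/22) → z = -4567/22
The feasible region has finitely many vertices and no improving ray; the maximum is -4567/22 at (1765/44, 91/22).

bounded optimum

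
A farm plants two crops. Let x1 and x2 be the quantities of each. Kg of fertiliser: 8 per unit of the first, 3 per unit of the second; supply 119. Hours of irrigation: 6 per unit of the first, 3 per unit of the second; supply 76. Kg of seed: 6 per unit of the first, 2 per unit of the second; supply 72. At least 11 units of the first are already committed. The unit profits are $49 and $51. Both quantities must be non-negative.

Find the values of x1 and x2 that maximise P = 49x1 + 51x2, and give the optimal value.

Feasible corners and P = 49x1 + 51x2:
  (12, 0) → P = 588
  (11, 0) → P = 539
  (11, 3) → P = 692

The optimum lies where 6x1 + 2x2 = 72 and x1 = 11.
Solving simultaneously gives x1 = 11, x2 = 3.

x1 = 11, x2 = 3, maximum P = 692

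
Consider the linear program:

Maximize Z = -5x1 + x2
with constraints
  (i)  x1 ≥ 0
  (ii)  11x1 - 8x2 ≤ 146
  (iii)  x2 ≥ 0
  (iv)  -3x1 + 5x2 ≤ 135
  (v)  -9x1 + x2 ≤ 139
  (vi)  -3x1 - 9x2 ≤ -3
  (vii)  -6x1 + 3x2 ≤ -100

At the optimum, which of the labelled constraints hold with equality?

Extreme points and Z = -5x1 + x2:
  (1810/31, 1923/31) → Z = -7127/31
  (362/15, 224/15) → Z = -1586/15
  (905/21, 370/7) → Z = -3415/21

The maximum is at (362/15, 224/15). Substituting into each constraint, equality holds for (ii) and (vii); the remaining constraints have slack.

(ii) and (vii)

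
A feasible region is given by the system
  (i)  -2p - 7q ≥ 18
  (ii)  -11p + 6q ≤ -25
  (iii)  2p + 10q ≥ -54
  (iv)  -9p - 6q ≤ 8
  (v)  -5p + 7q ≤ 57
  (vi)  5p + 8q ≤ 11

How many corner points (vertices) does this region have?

4

Intersecting each pair of boundary lines and keeping only the points that satisfy every inequality leaves:
  (52/51, -146/51)
  (221/19, -112/19)
  (122/39, -235/39)
  (271/17, -146/17)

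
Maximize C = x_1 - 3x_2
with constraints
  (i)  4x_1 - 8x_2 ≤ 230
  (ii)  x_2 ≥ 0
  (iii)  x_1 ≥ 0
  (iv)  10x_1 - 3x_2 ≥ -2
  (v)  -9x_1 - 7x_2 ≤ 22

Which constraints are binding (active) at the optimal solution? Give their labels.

Extreme points and C = x_1 - 3x_2:
  (115/2, 0) → C = 115/2
  (0, 0) → C = 0
  (0, 2/3) → C = -2
The feasible region is unbounded (it extends along (2, 1), (3, 10)), but C strictly decreases along every unbounded feasible direction, so there is no improving ray and the maximum is attained at a vertex.

The maximum is at (115/2, 0). Substituting into each constraint, equality holds for (i) and (ii); the remaining constraints have slack.

(i) and (ii)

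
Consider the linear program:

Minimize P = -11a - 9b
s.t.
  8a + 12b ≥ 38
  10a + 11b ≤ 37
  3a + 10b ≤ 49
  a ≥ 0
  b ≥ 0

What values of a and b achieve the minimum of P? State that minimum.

a = 13/16, b = 21/8, minimum P = -521/16

Vertices and P = -11a - 9b:
  (13/16, 21/8) → P = -521/16
  (0, 19/6) → P = -57/2
  (0, 37/11) → P = -333/11

The optimum lies where 8a + 12b = 38 and 10a + 11b = 37.
Solving simultaneously gives a = 13/16, b = 21/8.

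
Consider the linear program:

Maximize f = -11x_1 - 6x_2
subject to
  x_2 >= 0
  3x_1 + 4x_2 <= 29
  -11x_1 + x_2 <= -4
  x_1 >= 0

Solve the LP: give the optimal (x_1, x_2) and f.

x_1 = 4/11, x_2 = 0, maximum f = -4

Extreme points and f = -11x_1 - 6x_2:
  (29/3, 0) → f = -319/3
  (4/11, 0) → f = -4
  (45/47, 307/47) → f = -2337/47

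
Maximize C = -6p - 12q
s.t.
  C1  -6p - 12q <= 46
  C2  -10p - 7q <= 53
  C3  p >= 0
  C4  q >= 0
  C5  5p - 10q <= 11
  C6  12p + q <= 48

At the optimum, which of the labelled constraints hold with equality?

Extreme points and C = -6p - 12q:
  (0, 0) → C = 0
  (0, 48) → C = -576
  (11/5, 0) → C = -66/5
  (491/125, 108/125) → C = -4242/125

The maximum is at (0, 0). Substituting into each constraint, equality holds for C3 and C4; the remaining constraints have slack.

C3 and C4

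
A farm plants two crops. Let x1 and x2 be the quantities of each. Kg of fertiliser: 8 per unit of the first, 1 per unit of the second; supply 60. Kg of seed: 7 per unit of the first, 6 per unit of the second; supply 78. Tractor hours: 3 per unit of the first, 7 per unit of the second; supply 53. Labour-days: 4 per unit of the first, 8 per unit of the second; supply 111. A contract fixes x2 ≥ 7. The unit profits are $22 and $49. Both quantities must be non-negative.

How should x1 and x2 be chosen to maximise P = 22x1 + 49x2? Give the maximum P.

x1 = 4/3, x2 = 7, maximum P = 1117/3

Corner points and P = 22x1 + 49x2:
  (0, 53/7) → P = 371
  (0, 7) → P = 343
  (4/3, 7) → P = 1117/3

The optimum lies where 3x1 + 7x2 = 53 and x2 = 7.
Solving simultaneously gives x1 = 4/3, x2 = 7.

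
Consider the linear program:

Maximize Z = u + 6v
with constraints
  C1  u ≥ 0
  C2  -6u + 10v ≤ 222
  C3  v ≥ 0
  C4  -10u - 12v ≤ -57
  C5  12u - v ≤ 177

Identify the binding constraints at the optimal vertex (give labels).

C2 and C5

Corner points and Z = u + 6v:
  (0, 111/5) → Z = 666/5
  (0, 19/4) → Z = 57/2
  (332/19, 621/19) → Z = 4058/19
  (57/10, 0) → Z = 57/10
  (59/4, 0) → Z = 59/4

The maximum is at (332/19, 621/19). Substituting into each constraint, equality holds for C2 and C5; the remaining constraints have slack.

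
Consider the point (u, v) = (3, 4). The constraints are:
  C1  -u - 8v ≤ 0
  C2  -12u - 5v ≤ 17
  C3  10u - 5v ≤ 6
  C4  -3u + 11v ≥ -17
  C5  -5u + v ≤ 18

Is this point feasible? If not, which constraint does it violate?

Constraint C3: 10u - 5v = 10, which is not ≤ 6. All other constraints are satisfied.

not feasible — violates C3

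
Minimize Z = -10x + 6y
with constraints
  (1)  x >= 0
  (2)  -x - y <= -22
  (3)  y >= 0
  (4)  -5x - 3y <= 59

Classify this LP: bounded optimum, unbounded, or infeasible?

From the feasible point (0, 22), moving in the direction (1, 0) keeps every constraint satisfied while Z decreases without bound.

unbounded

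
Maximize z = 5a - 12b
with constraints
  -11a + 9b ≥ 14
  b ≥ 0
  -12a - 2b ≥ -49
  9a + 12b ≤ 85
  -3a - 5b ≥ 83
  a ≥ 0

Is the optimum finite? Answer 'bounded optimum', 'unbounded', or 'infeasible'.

infeasible

The boundaries -11a + 9b = 14 and 9a + 12b = 85 meet at (199/71, 1061/213), but that point violates -3a - 5b ≥ 83. Every candidate vertex is excluded by some other constraint, so the feasible region is empty.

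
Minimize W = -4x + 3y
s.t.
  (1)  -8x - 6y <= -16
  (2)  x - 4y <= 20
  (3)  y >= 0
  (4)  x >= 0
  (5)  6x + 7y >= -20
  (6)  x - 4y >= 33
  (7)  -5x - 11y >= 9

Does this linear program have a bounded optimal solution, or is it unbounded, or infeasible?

Constraints x - 4y ≤ 20 and x - 4y ≥ 33 have parallel boundaries but demand opposite sides — no point can satisfy both, so the region is empty.

infeasible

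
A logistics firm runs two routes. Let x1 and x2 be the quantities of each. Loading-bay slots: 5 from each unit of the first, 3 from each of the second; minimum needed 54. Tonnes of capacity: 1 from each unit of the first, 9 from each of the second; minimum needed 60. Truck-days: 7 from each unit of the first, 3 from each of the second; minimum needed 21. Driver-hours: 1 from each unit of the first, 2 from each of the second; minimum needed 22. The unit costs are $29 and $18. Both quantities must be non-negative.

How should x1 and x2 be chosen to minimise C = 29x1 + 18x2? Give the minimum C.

The feasible region is unbounded (it extends along (0, 1), (1, 0)), but C strictly increases along every unbounded feasible direction, so there is no improving ray and the minimum is attained at a vertex.

At the optimal vertex, 5x1 + 3x2 = 54 and x1 + 2x2 = 22.
Solving simultaneously gives x1 = 6, x2 = 8.

x1 = 6, x2 = 8, minimum C = 318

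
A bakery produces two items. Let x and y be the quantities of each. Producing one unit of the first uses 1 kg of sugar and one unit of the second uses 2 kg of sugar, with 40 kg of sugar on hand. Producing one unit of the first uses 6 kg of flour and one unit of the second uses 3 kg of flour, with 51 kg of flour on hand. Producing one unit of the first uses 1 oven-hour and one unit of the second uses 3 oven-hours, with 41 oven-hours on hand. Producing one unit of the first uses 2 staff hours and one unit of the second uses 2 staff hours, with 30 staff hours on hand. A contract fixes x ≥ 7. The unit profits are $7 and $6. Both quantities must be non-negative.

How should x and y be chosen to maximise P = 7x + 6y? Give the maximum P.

x = 7, y = 3, maximum P = 67

Vertices and P = 7x + 6y:
  (17/2, 0) → P = 119/2
  (7, 0) → P = 49
  (7, 3) → P = 67

The binding constraints are 6x + 3y = 51 and x = 7.
Solving simultaneously gives x = 7, y = 3.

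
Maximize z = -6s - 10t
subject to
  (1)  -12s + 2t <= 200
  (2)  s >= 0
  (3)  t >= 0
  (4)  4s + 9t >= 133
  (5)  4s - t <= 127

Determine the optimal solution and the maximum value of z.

The feasible region is unbounded (it extends along (1, 4), (1, 6)), but z strictly decreases along every unbounded feasible direction, so there is no improving ray and the maximum is attained at a vertex.

At the optimal vertex, s = 0 and 4s + 9t = 133.
Solving simultaneously gives s = 0, t = 133/9.

s = 0, t = 133/9, maximum z = -1330/9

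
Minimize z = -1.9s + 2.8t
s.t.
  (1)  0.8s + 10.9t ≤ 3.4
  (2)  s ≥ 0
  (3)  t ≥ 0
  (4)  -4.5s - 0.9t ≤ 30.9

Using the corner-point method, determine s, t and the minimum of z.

s = 4.25, t = 0, minimum z = -8.075

Corner points and z = -1.9s + 2.8t:
  (0, 34/109) → z = 476/545
  (17/4, 0) → z = -323/40
  (0, 0) → z = 0

The optimum lies where 0.8s + 10.9t = 3.4 and t = 0.
Solving simultaneously gives s = 17/4, t = 0.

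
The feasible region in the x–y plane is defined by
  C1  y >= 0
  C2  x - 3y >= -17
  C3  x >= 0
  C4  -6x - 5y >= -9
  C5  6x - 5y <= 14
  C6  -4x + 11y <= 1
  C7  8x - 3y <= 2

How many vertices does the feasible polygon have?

Intersecting each pair of boundary lines and keeping only the points that satisfy every inequality leaves:
  (0, 0)
  (1/4, 0)
  (0, 1/11)
  (25/76, 4/19)

4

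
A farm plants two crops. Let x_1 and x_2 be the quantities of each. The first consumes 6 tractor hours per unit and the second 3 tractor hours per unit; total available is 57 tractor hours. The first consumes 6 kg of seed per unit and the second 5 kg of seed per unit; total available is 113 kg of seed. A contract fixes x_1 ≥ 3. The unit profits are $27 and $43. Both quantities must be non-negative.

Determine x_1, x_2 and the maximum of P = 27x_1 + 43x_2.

Feasible corners and P = 27x_1 + 43x_2:
  (19/2, 0) → P = 513/2
  (3, 0) → P = 81
  (3, 13) → P = 640

The binding constraints are 6x_1 + 3x_2 = 57 and x_1 = 3.
Solving simultaneously gives x_1 = 3, x_2 = 13.

x_1 = 3, x_2 = 13, maximum P = 640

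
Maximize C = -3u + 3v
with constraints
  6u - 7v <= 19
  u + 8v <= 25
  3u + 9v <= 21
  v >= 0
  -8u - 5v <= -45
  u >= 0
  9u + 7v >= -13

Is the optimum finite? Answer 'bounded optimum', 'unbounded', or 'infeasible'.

infeasible

The boundaries 6u - 7v = 19 and u + 8v = 25 meet at (327/55, 131/55), but that point violates 3u + 9v ≤ 21. Every candidate vertex is excluded by some other constraint, so the feasible region is empty.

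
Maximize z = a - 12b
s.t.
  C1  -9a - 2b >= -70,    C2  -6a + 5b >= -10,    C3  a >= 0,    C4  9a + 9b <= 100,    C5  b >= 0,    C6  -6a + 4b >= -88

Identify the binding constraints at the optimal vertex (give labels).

Corner points and z = a - 12b:
  (590/99, 170/33) → z = -5530/99
  (5/3, 0) → z = 5/3
  (0, 100/9) → z = -400/3
  (0, 0) → z = 0

The maximum is at (5/3, 0). Substituting into each constraint, equality holds for C2 and C5; the remaining constraints have slack.

C2 and C5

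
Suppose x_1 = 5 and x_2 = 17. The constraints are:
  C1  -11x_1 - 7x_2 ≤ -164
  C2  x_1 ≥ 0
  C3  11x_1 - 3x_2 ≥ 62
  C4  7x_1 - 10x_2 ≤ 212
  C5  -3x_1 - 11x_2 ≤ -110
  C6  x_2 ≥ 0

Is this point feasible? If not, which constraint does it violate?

not feasible — violates C3

Constraint C3: 11x_1 - 3x_2 = 4, which is not ≥ 62. All other constraints are satisfied.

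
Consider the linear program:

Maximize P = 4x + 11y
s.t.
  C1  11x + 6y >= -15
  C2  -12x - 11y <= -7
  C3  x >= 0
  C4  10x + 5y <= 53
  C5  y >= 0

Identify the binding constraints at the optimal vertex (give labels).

Extreme points and P = 4x + 11y:
  (0, 7/11) → P = 7
  (7/12, 0) → P = 7/3
  (0, 53/5) → P = 583/5
  (53/10, 0) → P = 106/5

The maximum is at (0, 53/5). Substituting into each constraint, equality holds for C3 and C4; the remaining constraints have slack.

C3 and C4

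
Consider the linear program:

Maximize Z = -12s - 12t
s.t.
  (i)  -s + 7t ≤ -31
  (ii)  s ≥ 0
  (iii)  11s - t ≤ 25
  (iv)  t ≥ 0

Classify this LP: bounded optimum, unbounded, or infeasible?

The boundaries -s + 7t = -31 and s = 0 meet at (0, -31/7), but that point violates t ≥ 0. Every candidate vertex is excluded by some other constraint, so the feasible region is empty.

infeasible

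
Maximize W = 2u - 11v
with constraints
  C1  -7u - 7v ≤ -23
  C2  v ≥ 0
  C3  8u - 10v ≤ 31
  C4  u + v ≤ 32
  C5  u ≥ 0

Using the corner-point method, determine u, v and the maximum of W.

u = 31/8, v = 0, maximum W = 31/4

Vertices and W = 2u - 11v:
  (23/7, 0) → W = 46/7
  (0, 23/7) → W = -253/7
  (31/8, 0) → W = 31/4
  (39/2, 25/2) → W = -197/2
  (0, 32) → W = -352

The optimum lies where v = 0 and 8u - 10v = 31.
Solving simultaneously gives u = 31/8, v = 0.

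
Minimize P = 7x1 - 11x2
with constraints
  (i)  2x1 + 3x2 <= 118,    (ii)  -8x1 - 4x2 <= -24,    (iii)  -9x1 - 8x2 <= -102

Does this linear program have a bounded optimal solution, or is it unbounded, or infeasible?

Corner points and P = 7x1 - 11x2:
  (-25, 56) → P = -791
  (-54/7, 150/7) → P = -2028/7
The feasible region has finitely many vertices and no improving ray; the minimum is -791 at (-25, 56).

bounded optimum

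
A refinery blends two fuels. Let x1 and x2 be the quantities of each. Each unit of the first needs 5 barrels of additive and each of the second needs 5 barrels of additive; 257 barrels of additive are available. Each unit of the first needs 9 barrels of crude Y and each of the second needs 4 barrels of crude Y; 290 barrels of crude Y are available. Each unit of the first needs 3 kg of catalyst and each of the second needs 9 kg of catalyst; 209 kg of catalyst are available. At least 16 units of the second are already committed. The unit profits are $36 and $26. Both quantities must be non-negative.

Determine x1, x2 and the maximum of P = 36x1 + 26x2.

x1 = 65/3, x2 = 16, maximum P = 1196

Vertices and P = 36x1 + 26x2:
  (0, 209/9) → P = 5434/9
  (0, 16) → P = 416
  (65/3, 16) → P = 1196

The binding constraints are 3x1 + 9x2 = 209 and x2 = 16.
Solving simultaneously gives x1 = 65/3, x2 = 16.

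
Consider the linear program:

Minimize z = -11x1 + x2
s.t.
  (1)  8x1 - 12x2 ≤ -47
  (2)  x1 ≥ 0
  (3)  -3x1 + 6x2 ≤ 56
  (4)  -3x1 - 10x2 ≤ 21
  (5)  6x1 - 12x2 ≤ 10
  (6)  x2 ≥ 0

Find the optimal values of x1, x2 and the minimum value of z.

Corner points and z = -11x1 + x2:
  (0, 47/12) → z = 47/12
  (65/2, 307/12) → z = -3983/12
  (0, 28/3) → z = 28/3

x1 = 65/2, x2 = 307/12, minimum z = -3983/12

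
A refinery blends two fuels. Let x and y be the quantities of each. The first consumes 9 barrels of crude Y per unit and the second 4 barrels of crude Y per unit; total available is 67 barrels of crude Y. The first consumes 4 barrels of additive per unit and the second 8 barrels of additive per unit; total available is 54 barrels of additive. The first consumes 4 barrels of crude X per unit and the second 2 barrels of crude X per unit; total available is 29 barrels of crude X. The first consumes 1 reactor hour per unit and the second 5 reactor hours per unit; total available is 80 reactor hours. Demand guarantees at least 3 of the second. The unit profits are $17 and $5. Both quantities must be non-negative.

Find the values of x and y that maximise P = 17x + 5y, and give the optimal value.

Extreme points and P = 17x + 5y:
  (0, 27/4) → P = 135/4
  (0, 3) → P = 15
  (31/6, 25/6) → P = 326/3
  (23/4, 3) → P = 451/4

At the optimal vertex, 4x + 2y = 29 and y = 3.
Solving simultaneously gives x = 23/4, y = 3.

x = 23/4, y = 3, maximum P = 451/4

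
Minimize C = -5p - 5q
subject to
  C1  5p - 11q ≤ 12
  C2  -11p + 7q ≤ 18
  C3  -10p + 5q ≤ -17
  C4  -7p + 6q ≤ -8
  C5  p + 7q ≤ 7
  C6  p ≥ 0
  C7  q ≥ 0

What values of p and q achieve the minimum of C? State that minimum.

Feasible corners and C = -5p - 5q:
  (7/2, 1/2) → C = -20
  (12/5, 0) → C = -12
  (154/75, 53/75) → C = -69/5
  (17/10, 0) → C = -17/2

The binding constraints are 5p - 11q = 12 and p + 7q = 7.
Solving simultaneously gives p = 7/2, q = 1/2.

p = 7/2, q = 1/2, minimum C = -20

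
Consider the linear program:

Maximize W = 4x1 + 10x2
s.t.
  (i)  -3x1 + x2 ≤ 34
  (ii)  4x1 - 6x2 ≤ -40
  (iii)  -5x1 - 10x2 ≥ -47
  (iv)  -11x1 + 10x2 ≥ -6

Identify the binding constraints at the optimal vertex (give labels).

(i) and (iii)

Vertices and W = 4x1 + 10x2:
  (-82/7, -8/7) → W = -408/7
  (-293/35, 311/35) → W = 1938/35
  (-59/35, 194/35) → W = 1704/35

The maximum is at (-293/35, 311/35). Substituting into each constraint, equality holds for (i) and (iii); the remaining constraints have slack.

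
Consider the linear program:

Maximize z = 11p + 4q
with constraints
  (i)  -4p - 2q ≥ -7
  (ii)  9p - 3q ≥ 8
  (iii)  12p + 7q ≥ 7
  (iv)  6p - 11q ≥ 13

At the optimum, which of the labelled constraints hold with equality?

Feasible corners and z = 11p + 4q:
  (35/4, -14) → z = 161/4
  (103/56, -5/28) → z = 1093/56
  (28/29, -19/29) → z = 8

The maximum is at (35/4, -14). Substituting into each constraint, equality holds for (i) and (iii); the remaining constraints have slack.

(i) and (iii)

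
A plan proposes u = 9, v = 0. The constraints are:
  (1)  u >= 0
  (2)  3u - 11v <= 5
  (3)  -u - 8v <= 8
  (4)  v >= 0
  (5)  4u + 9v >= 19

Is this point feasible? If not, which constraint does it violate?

Constraint (2): 3u - 11v = 27, which is not ≤ 5. All other constraints are satisfied.

not feasible — violates (2)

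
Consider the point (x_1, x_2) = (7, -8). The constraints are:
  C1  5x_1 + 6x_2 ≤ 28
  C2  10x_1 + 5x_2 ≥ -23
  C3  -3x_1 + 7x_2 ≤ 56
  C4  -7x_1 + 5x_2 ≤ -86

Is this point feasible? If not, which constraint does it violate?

feasible

C1: -13 ≤ 28 ✓
C2: 30 ≥ -23 ✓
C3: -77 ≤ 56 ✓
C4: -89 ≤ -86 ✓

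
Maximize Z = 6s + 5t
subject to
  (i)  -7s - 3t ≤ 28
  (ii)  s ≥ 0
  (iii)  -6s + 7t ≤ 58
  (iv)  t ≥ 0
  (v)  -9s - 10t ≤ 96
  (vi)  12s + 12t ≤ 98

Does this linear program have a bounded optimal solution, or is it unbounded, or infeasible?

bounded optimum

Feasible corners and Z = 6s + 5t:
  (0, 0) → Z = 0
  (0, 49/6) → Z = 245/6
  (49/6, 0) → Z = 49
The feasible region has finitely many vertices and no improving ray; the maximum is 49 at (49/6, 0).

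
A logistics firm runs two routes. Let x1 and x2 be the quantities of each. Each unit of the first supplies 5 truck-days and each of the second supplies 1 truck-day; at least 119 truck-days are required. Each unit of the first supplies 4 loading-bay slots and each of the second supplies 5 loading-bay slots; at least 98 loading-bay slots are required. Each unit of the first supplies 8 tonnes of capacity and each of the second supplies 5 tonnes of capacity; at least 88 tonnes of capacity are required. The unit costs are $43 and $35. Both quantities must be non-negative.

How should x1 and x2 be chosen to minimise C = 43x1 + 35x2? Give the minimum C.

x1 = 71/3, x2 = 2/3, minimum C = 1041

Corner points and C = 43x1 + 35x2:
  (0, 119) → C = 4165
  (49/2, 0) → C = 2107/2
  (71/3, 2/3) → C = 1041
The feasible region is unbounded (it extends along (0, 1), (1, 0)), but C strictly increases along every unbounded feasible direction, so there is no improving ray and the minimum is attained at a vertex.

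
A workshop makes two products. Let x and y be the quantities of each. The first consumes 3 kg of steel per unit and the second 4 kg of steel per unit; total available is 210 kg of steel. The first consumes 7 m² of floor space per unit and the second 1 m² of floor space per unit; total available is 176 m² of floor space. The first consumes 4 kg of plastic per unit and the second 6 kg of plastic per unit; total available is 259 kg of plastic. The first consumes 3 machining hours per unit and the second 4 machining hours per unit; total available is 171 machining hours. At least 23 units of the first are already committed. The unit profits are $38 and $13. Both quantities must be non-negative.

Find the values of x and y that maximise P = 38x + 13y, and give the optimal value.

Feasible corners and P = 38x + 13y:
  (176/7, 0) → P = 6688/7
  (23, 0) → P = 874
  (23, 15) → P = 1069

x = 23, y = 15, maximum P = 1069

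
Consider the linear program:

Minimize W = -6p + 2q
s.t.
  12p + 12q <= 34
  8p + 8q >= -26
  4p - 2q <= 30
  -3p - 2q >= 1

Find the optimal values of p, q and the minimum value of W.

p = 29/7, q = -47/7, minimum W = -268/7

Corner points and W = -6p + 2q:
  (-20/3, 19/2) → W = 59
  (47/12, -43/6) → W = -227/6
  (29/7, -47/7) → W = -268/7
The feasible region is unbounded (it extends along (-1, 1)), but W strictly increases along every unbounded feasible direction, so there is no improving ray and the minimum is attained at a vertex.

At the optimal vertex, 4p - 2q = 30 and -3p - 2q = 1.
Solving simultaneously gives p = 29/7, q = -47/7.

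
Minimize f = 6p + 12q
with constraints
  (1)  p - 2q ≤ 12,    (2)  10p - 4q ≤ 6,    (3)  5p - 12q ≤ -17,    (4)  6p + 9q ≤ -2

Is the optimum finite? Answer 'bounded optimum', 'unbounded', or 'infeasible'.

From the feasible point (-59/39, 92/117), moving in the direction (-12, -5) keeps every constraint satisfied while f decreases without bound.

unbounded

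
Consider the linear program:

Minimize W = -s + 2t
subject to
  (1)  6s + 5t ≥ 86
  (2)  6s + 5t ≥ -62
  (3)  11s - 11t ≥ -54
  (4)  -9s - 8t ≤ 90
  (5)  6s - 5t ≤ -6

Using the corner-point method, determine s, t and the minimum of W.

Vertices and W = -s + 2t:
  (676/121, 1270/121) → W = 1864/121
  (20/3, 46/5) → W = 176/15
  (204/11, 258/11) → W = 312/11

The binding constraints are 6s + 5t = 86 and 6s - 5t = -6.
Solving simultaneously gives s = 20/3, t = 46/5.

s = 20/3, t = 46/5, minimum W = 176/15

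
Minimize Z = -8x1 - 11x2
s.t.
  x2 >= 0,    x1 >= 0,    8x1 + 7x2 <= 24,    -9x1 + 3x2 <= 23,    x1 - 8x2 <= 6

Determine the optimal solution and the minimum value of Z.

Corner points and Z = -8x1 - 11x2:
  (0, 0) → Z = 0
  (3, 0) → Z = -24
  (0, 24/7) → Z = -264/7

x1 = 0, x2 = 24/7, minimum Z = -264/7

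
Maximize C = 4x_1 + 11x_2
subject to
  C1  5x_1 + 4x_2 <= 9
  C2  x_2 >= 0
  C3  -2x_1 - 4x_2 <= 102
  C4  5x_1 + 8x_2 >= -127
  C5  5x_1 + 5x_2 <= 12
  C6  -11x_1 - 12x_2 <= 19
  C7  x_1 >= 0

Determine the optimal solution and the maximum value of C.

x_1 = 0, x_2 = 9/4, maximum C = 99/4

Corner points and C = 4x_1 + 11x_2:
  (9/5, 0) → C = 36/5
  (0, 9/4) → C = 99/4
  (0, 0) → C = 0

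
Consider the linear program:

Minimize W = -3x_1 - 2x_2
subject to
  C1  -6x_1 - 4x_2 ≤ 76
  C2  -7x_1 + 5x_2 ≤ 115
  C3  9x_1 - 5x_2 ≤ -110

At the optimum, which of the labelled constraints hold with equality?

C2 and C3

Feasible corners and W = -3x_1 - 2x_2:
  (-420/29, 79/29) → W = 38
  (-410/33, -4/11) → W = 38
  (5/2, 53/2) → W = -121/2

The minimum is at (5/2, 53/2). Substituting into each constraint, equality holds for C2 and C3; the remaining constraints have slack.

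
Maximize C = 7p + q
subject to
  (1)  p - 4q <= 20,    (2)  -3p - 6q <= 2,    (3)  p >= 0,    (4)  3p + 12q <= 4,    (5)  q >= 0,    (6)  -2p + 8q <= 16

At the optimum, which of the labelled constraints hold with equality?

(4) and (5)

Vertices and C = 7p + q:
  (0, 1/3) → C = 1/3
  (0, 0) → C = 0
  (4/3, 0) → C = 28/3

The maximum is at (4/3, 0). Substituting into each constraint, equality holds for (4) and (5); the remaining constraints have slack.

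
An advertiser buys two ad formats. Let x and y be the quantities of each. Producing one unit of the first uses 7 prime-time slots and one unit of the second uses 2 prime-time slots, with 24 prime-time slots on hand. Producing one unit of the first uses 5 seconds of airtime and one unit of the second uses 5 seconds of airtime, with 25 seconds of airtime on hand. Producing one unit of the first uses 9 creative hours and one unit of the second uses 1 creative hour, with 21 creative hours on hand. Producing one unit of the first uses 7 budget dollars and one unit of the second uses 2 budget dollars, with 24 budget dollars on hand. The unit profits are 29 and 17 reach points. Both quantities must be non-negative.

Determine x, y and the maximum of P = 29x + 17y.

x = 2, y = 3, maximum P = 109

The optimum lies where 5x + 5y = 25 and 9x + y = 21.
Solving simultaneously gives x = 2, y = 3.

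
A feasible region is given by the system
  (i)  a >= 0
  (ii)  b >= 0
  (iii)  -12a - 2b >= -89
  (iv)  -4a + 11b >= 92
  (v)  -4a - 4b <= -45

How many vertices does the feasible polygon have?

4

The feasible vertices (each the meet of two boundaries and inside every other half-plane) are:
  (0, 89/2)
  (0, 45/4)
  (159/28, 73/7)
  (127/60, 137/15)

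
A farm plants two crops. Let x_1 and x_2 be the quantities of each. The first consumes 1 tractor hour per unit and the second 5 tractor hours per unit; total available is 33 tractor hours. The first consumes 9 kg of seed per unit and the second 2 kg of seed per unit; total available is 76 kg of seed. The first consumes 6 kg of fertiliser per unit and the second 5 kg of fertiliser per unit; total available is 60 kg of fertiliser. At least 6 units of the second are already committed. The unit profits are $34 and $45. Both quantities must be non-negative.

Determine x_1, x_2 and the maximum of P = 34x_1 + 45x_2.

Vertices and P = 34x_1 + 45x_2:
  (0, 33/5) → P = 297
  (0, 6) → P = 270
  (3, 6) → P = 372

At the optimal vertex, x_1 + 5x_2 = 33 and x_2 = 6.
Solving simultaneously gives x_1 = 3, x_2 = 6.

x_1 = 3, x_2 = 6, maximum P = 372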